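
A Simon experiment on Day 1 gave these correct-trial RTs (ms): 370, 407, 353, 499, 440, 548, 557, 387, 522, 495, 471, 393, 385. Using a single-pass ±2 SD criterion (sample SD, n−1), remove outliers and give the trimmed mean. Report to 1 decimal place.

n = 13, ΣRT = 5827, M = 448.231
Σ(x−M)² = 60264.31; s = √(60264.31/12) = 70.866
Cutoffs: 448.231 ± 2·70.866 → [306.5, 590.0]
No RTs fall outside the cutoffs; all 13 retained. Mean = 5827/13 = 448.231

448.2 ms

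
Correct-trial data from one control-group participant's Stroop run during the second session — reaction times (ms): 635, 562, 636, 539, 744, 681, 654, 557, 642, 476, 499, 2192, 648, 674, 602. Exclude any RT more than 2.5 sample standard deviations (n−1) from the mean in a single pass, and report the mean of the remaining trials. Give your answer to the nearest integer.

611 ms

n = 15, ΣRT = 10741, M = 716.067
Σ(x−M)² = 2407264.93; s = √(2407264.93/14) = 414.666
Cutoffs: 716.067 ± 2.5·414.666 → [-320.6, 1752.7]
Outside: 2192 → excluded.
Retained (n=14): Σ = 8549, mean = 8549/14 = 610.643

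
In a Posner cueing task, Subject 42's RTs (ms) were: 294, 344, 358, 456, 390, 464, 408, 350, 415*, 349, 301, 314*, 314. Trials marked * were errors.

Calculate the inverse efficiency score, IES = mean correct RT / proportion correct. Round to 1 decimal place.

Correct trials (n=11): 294, 344, 358, 456, 390, 464, 408, 350, 349, 301, 314
Mean correct RT = 4028/11 = 366.1818 ms
Proportion correct = 11/13
IES = 366.1818 / (11/13) = 432.760 ms

432.8 ms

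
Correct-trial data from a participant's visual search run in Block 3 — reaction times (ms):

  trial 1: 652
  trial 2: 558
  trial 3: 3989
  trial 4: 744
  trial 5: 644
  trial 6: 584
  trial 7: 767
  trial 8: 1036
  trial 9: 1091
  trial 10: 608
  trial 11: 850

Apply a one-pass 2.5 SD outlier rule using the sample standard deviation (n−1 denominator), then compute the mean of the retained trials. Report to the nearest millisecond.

753 ms

n = 11, ΣRT = 11523, M = 1047.545
Σ(x−M)² = 9831080.73; s = √(9831080.73/10) = 991.518
Cutoffs: 1047.545 ± 2.5·991.518 → [-1431.2, 3526.3]
Outside: 3989 → excluded.
Retained (n=10): Σ = 7534, mean = 7534/10 = 753.400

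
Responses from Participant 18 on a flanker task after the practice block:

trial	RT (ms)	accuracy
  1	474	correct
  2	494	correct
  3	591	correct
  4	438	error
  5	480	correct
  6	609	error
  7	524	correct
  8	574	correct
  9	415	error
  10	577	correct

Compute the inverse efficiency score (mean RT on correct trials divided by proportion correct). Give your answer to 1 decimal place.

758.0 ms

Correct trials (n=7): 474, 494, 591, 480, 524, 574, 577
Mean correct RT = 3714/7 = 530.5714 ms
Proportion correct = 7/10
IES = 530.5714 / (7/10) = 757.959 ms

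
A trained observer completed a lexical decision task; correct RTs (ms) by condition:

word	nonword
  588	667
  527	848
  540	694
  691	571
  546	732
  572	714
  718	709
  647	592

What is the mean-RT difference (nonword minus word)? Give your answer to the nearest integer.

87 ms

M(word) = 4829/8 = 603.625
M(nonword) = 5527/8 = 690.875
Difference = 690.875 − 603.625 = 87.250 ms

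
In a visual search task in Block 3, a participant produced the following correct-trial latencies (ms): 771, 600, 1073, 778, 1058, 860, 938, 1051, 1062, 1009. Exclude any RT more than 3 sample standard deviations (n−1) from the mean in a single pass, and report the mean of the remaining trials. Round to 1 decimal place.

920.0 ms

n = 10, ΣRT = 9200, M = 920.000
Σ(x−M)² = 236388.00; s = √(236388.00/9) = 162.066
Cutoffs: 920.000 ± 3·162.066 → [433.8, 1406.2]
No RTs fall outside the cutoffs; all 10 retained. Mean = 9200/10 = 920.000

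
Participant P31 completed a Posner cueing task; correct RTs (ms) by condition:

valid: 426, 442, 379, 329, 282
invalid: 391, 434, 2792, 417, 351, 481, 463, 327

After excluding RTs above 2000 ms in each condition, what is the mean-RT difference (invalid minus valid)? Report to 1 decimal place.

invalid: exclude 2792
M(valid) = 1858/5 = 371.600
M(invalid) = 2864/7 = 409.143
Difference = 409.143 − 371.600 = 37.543 ms

37.5 ms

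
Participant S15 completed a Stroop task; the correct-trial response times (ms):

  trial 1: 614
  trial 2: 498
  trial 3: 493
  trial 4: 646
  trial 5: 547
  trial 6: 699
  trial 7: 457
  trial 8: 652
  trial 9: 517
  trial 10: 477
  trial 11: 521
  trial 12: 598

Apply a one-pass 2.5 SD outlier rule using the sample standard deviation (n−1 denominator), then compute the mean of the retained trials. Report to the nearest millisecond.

n = 12, ΣRT = 6719, M = 559.917
Σ(x−M)² = 68910.92; s = √(68910.92/11) = 79.149
Cutoffs: 559.917 ± 2.5·79.149 → [362.0, 757.8]
No RTs fall outside the cutoffs; all 12 retained. Mean = 6719/12 = 559.917

560 ms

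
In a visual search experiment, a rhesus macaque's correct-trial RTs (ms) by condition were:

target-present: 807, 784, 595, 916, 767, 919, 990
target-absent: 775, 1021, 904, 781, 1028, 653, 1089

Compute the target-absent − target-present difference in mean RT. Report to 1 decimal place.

67.6 ms

M(target-present) = 5778/7 = 825.429
M(target-absent) = 6251/7 = 893.000
Difference = 893.000 − 825.429 = 67.571 ms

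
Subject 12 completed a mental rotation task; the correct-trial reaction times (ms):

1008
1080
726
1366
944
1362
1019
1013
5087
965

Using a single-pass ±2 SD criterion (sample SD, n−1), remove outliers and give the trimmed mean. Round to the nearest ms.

n = 10, ΣRT = 14570, M = 1457.000
Σ(x−M)² = 14966510.00; s = √(14966510.00/9) = 1289.552
Cutoffs: 1457.000 ± 2·1289.552 → [-1122.1, 4036.1]
Outside: 5087 → excluded.
Retained (n=9): Σ = 9483, mean = 9483/9 = 1053.667

1054 ms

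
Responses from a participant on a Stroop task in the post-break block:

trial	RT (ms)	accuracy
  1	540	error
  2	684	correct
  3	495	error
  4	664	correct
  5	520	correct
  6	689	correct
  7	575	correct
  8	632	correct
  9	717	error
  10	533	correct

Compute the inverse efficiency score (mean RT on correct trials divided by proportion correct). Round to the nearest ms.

877 ms

Correct trials (n=7): 684, 664, 520, 689, 575, 632, 533
Mean correct RT = 4297/7 = 613.8571 ms
Proportion correct = 7/10
IES = 613.8571 / (7/10) = 876.939 ms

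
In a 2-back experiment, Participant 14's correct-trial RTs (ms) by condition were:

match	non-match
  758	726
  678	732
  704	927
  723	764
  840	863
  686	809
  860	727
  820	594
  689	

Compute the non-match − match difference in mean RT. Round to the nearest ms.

17 ms

M(match) = 6758/9 = 750.889
M(non-match) = 6142/8 = 767.750
Difference = 767.750 − 750.889 = 16.861 ms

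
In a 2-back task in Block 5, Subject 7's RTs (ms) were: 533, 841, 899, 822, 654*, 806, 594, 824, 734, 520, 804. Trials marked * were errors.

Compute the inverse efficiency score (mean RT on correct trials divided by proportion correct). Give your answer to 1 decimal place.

Correct trials (n=10): 533, 841, 899, 822, 806, 594, 824, 734, 520, 804
Mean correct RT = 7377/10 = 737.7000 ms
Proportion correct = 10/11
IES = 737.7000 / (10/11) = 811.470 ms

811.5 ms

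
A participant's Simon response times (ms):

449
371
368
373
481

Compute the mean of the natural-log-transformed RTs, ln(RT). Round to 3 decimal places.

ln(RT): 6.1070, 5.9162, 5.9081, 5.9216, 6.1759
Σ ln(RT) = 30.0288
Mean = 30.0288/5 = 6.00575

6.006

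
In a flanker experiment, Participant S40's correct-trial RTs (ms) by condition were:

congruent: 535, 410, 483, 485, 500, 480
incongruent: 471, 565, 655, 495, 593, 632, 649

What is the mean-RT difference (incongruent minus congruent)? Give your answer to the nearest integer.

98 ms

M(congruent) = 2893/6 = 482.167
M(incongruent) = 4060/7 = 580.000
Difference = 580.000 − 482.167 = 97.833 ms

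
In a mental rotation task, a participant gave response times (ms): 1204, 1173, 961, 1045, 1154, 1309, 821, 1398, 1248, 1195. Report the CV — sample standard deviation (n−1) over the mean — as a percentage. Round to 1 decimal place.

14.7%

n = 10, Σ = 11508, M = 1150.8000
Σ(x−M)² = 256855.600; s = √(256855.600/9) = 168.9364
CV = 168.9364 / 1150.8000 = 0.14680 = 14.680%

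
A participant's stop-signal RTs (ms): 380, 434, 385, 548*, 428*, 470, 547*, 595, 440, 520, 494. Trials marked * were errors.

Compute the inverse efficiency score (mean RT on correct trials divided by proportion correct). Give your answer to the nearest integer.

Correct trials (n=8): 380, 434, 385, 470, 595, 440, 520, 494
Mean correct RT = 3718/8 = 464.7500 ms
Proportion correct = 8/11
IES = 464.7500 / (8/11) = 639.031 ms

639 ms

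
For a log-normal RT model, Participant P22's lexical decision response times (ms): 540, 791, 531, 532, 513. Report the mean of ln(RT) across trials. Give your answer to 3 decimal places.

6.351

ln(RT): 6.2916, 6.6733, 6.2748, 6.2766, 6.2403
Σ ln(RT) = 31.7565
Mean = 31.7565/5 = 6.35131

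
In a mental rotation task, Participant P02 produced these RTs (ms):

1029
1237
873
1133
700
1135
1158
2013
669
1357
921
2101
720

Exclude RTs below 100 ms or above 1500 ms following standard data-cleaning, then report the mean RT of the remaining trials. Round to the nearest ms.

Excluded: 2013, 2101
Retained (n=11): Σ = 10932
Mean = 10932/11 = 993.8182

994 ms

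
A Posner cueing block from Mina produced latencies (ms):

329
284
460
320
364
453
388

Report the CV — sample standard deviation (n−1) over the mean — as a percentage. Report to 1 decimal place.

18.0%

n = 7, Σ = 2598, M = 371.1429
Σ(x−M)² = 26916.857; s = √(26916.857/6) = 66.9787
CV = 66.9787 / 371.1429 = 0.18047 = 18.047%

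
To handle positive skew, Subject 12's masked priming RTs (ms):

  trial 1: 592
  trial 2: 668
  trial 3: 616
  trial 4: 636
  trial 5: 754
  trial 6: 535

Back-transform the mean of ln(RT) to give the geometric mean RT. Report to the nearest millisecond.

ln(RT): 6.3835, 6.5043, 6.4232, 6.4552, 6.6254, 6.2823
Mean ln(RT) = 38.6739/6 = 6.44565
Geometric mean = exp(6.44565) = 629.96 ms

630 ms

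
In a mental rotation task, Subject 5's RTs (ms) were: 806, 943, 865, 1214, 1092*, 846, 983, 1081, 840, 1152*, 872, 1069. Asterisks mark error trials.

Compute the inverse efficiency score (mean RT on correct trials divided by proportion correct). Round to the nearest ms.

Correct trials (n=10): 806, 943, 865, 1214, 846, 983, 1081, 840, 872, 1069
Mean correct RT = 9519/10 = 951.9000 ms
Proportion correct = 10/12
IES = 951.9000 / (10/12) = 1142.280 ms

1142 ms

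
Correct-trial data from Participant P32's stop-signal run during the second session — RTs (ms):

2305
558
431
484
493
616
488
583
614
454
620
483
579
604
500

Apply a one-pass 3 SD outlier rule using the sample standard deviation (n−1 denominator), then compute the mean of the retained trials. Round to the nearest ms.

536 ms

n = 15, ΣRT = 9812, M = 654.133
Σ(x−M)² = 2977445.73; s = √(2977445.73/14) = 461.167
Cutoffs: 654.133 ± 3·461.167 → [-729.4, 2037.6]
Outside: 2305 → excluded.
Retained (n=14): Σ = 7507, mean = 7507/14 = 536.214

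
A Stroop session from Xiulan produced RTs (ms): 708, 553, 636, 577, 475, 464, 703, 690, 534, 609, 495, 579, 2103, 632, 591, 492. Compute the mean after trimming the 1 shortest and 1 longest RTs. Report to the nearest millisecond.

591 ms

Sorted: 464, 475, 492, 495, 534, 553, 577, 579, 591, 609, 632, 636, 690, 703, 708, 2103
Drop lowest 1 (464) and highest 1 (2103)
Remaining (n=14): Σ = 8274, mean = 8274/14 = 591.000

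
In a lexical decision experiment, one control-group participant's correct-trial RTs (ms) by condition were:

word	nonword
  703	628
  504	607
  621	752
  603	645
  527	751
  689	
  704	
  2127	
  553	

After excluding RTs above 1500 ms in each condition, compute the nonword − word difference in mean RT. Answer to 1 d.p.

63.6 ms

word: exclude 2127
M(word) = 4904/8 = 613.000
M(nonword) = 3383/5 = 676.600
Difference = 676.600 − 613.000 = 63.600 ms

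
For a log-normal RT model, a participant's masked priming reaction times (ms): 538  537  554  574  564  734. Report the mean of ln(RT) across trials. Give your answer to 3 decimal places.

ln(RT): 6.2879, 6.2860, 6.3172, 6.3526, 6.3351, 6.5985
Σ ln(RT) = 38.1772
Mean = 38.1772/6 = 6.36287

6.363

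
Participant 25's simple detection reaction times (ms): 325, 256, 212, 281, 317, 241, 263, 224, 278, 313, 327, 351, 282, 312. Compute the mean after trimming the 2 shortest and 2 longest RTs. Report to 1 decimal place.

286.8 ms

Sorted: 212, 224, 241, 256, 263, 278, 281, 282, 312, 313, 317, 325, 327, 351
Drop lowest 2 (212, 224) and highest 2 (327, 351)
Remaining (n=10): Σ = 2868, mean = 2868/10 = 286.800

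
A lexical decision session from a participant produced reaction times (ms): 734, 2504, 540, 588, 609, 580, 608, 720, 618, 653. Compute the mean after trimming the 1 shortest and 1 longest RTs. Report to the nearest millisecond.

Sorted: 540, 580, 588, 608, 609, 618, 653, 720, 734, 2504
Drop lowest 1 (540) and highest 1 (2504)
Remaining (n=8): Σ = 5110, mean = 5110/8 = 638.750

639 ms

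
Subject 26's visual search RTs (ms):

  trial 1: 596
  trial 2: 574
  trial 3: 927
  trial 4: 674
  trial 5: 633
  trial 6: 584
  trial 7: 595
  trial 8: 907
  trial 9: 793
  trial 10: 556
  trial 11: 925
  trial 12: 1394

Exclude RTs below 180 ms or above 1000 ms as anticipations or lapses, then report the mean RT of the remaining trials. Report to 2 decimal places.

Excluded: 1394
Retained (n=11): Σ = 7764
Mean = 7764/11 = 705.8182

705.82 ms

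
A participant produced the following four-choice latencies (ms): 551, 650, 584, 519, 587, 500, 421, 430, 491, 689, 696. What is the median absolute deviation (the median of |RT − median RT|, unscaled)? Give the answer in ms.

Sorted: 421, 430, 491, 500, 519, 551, 584, 587, 650, 689, 696 → median = 551
|x − 551|: 0, 99, 33, 32, 36, 51, 130, 121, 60, 138, 145
Sorted deviations: 0, 32, 33, 36, 51, 60, 99, 121, 130, 138, 145 → MAD = 60

60 ms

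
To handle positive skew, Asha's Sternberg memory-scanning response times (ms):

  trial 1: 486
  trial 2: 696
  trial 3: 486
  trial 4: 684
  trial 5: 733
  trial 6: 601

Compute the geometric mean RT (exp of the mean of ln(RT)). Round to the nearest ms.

606 ms

ln(RT): 6.1862, 6.5453, 6.1862, 6.5280, 6.5971, 6.3986
Mean ln(RT) = 38.4415/6 = 6.40691
Geometric mean = exp(6.40691) = 606.02 ms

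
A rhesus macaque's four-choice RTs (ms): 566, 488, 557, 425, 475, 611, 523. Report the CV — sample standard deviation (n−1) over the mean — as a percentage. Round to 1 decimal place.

12.1%

n = 7, Σ = 3645, M = 520.7143
Σ(x−M)² = 23845.429; s = √(23845.429/6) = 63.0416
CV = 63.0416 / 520.7143 = 0.12107 = 12.107%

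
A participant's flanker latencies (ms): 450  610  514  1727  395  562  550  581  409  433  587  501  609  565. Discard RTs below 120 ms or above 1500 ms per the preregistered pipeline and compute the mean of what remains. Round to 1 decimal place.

520.5 ms

Excluded: 1727
Retained (n=13): Σ = 6766
Mean = 6766/13 = 520.4615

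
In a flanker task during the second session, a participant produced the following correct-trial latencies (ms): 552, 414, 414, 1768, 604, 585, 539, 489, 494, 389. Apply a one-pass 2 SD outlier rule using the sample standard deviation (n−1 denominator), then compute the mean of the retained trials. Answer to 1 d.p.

n = 10, ΣRT = 6248, M = 624.800
Σ(x−M)² = 1501609.60; s = √(1501609.60/9) = 408.467
Cutoffs: 624.800 ± 2·408.467 → [-192.1, 1441.7]
Outside: 1768 → excluded.
Retained (n=9): Σ = 4480, mean = 4480/9 = 497.778

497.8 ms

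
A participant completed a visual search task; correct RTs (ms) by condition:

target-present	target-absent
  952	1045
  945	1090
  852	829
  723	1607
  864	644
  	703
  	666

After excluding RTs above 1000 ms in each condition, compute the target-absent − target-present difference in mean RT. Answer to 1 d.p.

target-absent: exclude 1045, 1090, 1607
M(target-present) = 4336/5 = 867.200
M(target-absent) = 2842/4 = 710.500
Difference = 710.500 − 867.200 = -156.700 ms

-156.7 ms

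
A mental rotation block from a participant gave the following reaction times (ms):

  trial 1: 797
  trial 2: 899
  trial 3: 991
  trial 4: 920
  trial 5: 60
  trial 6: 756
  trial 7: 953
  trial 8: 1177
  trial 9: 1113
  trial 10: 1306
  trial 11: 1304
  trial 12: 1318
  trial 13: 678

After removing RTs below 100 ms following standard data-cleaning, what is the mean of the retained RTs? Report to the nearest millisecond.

Excluded: 60
Retained (n=12): Σ = 12212
Mean = 12212/12 = 1017.6667

1018 ms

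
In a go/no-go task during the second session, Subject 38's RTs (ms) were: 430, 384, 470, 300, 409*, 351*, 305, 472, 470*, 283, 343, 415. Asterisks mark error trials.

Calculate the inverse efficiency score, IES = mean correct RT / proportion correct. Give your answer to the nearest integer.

504 ms

Correct trials (n=9): 430, 384, 470, 300, 305, 472, 283, 343, 415
Mean correct RT = 3402/9 = 378.0000 ms
Proportion correct = 9/12
IES = 378.0000 / (9/12) = 504.000 ms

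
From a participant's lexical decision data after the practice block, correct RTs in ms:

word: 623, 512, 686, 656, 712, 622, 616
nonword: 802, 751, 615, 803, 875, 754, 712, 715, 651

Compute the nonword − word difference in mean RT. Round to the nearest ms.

M(word) = 4427/7 = 632.429
M(nonword) = 6678/9 = 742.000
Difference = 742.000 − 632.429 = 109.571 ms

110 ms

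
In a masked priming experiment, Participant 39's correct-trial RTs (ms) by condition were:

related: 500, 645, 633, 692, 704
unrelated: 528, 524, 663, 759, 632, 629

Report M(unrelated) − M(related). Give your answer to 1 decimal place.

M(related) = 3174/5 = 634.800
M(unrelated) = 3735/6 = 622.500
Difference = 622.500 − 634.800 = -12.300 ms

-12.3 ms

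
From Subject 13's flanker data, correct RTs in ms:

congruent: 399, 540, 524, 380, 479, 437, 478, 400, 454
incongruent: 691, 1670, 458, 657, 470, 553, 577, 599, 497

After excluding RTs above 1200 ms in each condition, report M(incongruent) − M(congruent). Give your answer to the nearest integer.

108 ms

incongruent: exclude 1670
M(congruent) = 4091/9 = 454.556
M(incongruent) = 4502/8 = 562.750
Difference = 562.750 − 454.556 = 108.194 ms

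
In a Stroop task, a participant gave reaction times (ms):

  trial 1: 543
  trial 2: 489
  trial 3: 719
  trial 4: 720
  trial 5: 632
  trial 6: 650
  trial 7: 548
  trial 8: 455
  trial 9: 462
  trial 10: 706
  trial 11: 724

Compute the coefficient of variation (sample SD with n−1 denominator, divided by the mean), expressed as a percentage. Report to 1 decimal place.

n = 11, Σ = 6648, M = 604.3636
Σ(x−M)² = 116830.545; s = √(116830.545/10) = 108.0882
CV = 108.0882 / 604.3636 = 0.17885 = 17.885%

17.9%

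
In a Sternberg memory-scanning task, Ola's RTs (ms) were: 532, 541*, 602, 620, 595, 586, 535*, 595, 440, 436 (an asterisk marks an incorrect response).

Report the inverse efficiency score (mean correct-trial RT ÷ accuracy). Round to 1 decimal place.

Correct trials (n=8): 532, 602, 620, 595, 586, 595, 440, 436
Mean correct RT = 4406/8 = 550.7500 ms
Proportion correct = 8/10
IES = 550.7500 / (8/10) = 688.438 ms

688.4 ms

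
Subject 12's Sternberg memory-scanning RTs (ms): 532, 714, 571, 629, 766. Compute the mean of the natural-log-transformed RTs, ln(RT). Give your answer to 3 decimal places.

ln(RT): 6.2766, 6.5709, 6.3474, 6.4441, 6.6412
Σ ln(RT) = 32.2802
Mean = 32.2802/5 = 6.45605

6.456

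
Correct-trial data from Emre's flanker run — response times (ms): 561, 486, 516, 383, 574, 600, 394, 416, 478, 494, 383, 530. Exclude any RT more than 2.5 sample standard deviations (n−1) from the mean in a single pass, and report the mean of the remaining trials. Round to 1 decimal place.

n = 12, ΣRT = 5815, M = 484.583
Σ(x−M)² = 63886.92; s = √(63886.92/11) = 76.210
Cutoffs: 484.583 ± 2.5·76.210 → [294.1, 675.1]
No RTs fall outside the cutoffs; all 12 retained. Mean = 5815/12 = 484.583

484.6 ms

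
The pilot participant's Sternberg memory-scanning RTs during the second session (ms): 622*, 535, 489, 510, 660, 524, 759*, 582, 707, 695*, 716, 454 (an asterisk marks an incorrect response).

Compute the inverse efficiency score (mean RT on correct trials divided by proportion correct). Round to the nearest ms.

767 ms

Correct trials (n=9): 535, 489, 510, 660, 524, 582, 707, 716, 454
Mean correct RT = 5177/9 = 575.2222 ms
Proportion correct = 9/12
IES = 575.2222 / (9/12) = 766.963 ms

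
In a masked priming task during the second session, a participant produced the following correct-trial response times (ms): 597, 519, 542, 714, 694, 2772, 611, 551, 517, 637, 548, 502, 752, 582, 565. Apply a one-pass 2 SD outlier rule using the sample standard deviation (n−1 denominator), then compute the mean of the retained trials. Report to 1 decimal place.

595.1 ms

n = 15, ΣRT = 11103, M = 740.200
Σ(x−M)² = 4502250.40; s = √(4502250.40/14) = 567.088
Cutoffs: 740.200 ± 2·567.088 → [-394.0, 1874.4]
Outside: 2772 → excluded.
Retained (n=14): Σ = 8331, mean = 8331/14 = 595.071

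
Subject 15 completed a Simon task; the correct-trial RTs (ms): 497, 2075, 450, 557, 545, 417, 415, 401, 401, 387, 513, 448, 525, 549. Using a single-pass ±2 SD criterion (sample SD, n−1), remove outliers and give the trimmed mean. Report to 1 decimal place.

n = 14, ΣRT = 8180, M = 584.286
Σ(x−M)² = 2441334.86; s = √(2441334.86/13) = 433.353
Cutoffs: 584.286 ± 2·433.353 → [-282.4, 1451.0]
Outside: 2075 → excluded.
Retained (n=13): Σ = 6105, mean = 6105/13 = 469.615

469.6 ms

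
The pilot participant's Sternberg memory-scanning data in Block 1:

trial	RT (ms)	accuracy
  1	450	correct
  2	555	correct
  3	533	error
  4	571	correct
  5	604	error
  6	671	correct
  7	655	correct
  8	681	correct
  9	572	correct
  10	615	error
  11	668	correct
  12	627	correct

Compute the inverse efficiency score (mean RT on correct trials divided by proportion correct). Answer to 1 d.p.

807.4 ms

Correct trials (n=9): 450, 555, 571, 671, 655, 681, 572, 668, 627
Mean correct RT = 5450/9 = 605.5556 ms
Proportion correct = 9/12
IES = 605.5556 / (9/12) = 807.407 ms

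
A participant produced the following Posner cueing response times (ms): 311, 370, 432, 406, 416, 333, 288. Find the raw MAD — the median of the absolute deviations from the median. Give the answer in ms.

46 ms

Sorted: 288, 311, 333, 370, 406, 416, 432 → median = 370
|x − 370|: 59, 0, 62, 36, 46, 37, 82
Sorted deviations: 0, 36, 37, 46, 59, 62, 82 → MAD = 46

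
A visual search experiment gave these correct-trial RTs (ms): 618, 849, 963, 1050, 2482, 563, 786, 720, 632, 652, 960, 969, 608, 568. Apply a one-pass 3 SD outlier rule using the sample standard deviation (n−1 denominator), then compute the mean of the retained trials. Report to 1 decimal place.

n = 14, ΣRT = 12420, M = 887.143
Σ(x−M)² = 3105145.71; s = √(3105145.71/13) = 488.730
Cutoffs: 887.143 ± 3·488.730 → [-579.0, 2353.3]
Outside: 2482 → excluded.
Retained (n=13): Σ = 9938, mean = 9938/13 = 764.462

764.5 ms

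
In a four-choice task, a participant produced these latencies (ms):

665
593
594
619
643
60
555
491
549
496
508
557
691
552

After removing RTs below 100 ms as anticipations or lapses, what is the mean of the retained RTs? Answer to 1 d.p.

577.9 ms

Excluded: 60
Retained (n=13): Σ = 7513
Mean = 7513/13 = 577.9231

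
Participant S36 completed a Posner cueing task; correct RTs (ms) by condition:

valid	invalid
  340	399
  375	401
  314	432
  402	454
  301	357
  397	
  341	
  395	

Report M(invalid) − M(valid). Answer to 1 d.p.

50.5 ms

M(valid) = 2865/8 = 358.125
M(invalid) = 2043/5 = 408.600
Difference = 408.600 − 358.125 = 50.475 ms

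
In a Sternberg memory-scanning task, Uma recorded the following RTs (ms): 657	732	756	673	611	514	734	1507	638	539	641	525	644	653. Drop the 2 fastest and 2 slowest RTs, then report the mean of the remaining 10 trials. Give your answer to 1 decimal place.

Sorted: 514, 525, 539, 611, 638, 641, 644, 653, 657, 673, 732, 734, 756, 1507
Drop lowest 2 (514, 525) and highest 2 (756, 1507)
Remaining (n=10): Σ = 6522, mean = 6522/10 = 652.200

652.2 ms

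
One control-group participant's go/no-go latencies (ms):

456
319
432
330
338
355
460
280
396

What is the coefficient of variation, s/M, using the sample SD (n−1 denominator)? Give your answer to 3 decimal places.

0.173

n = 9, Σ = 3366, M = 374.0000
Σ(x−M)² = 33422.000; s = √(33422.000/8) = 64.6355
CV = 64.6355 / 374.0000 = 0.17282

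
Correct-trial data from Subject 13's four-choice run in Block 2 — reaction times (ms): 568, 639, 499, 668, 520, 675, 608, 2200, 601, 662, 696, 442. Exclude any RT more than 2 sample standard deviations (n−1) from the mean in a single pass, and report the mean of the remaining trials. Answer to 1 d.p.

n = 12, ΣRT = 8778, M = 731.500
Σ(x−M)² = 2419977.00; s = √(2419977.00/11) = 469.039
Cutoffs: 731.500 ± 2·469.039 → [-206.6, 1669.6]
Outside: 2200 → excluded.
Retained (n=11): Σ = 6578, mean = 6578/11 = 598.000

598.0 ms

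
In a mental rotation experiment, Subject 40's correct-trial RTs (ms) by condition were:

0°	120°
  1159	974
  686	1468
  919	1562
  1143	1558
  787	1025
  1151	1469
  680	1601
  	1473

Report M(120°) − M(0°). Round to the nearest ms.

459 ms

M(0°) = 6525/7 = 932.143
M(120°) = 11130/8 = 1391.250
Difference = 1391.250 − 932.143 = 459.107 ms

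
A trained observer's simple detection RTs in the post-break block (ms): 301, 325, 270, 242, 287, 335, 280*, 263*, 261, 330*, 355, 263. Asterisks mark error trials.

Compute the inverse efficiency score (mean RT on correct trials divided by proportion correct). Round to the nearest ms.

Correct trials (n=9): 301, 325, 270, 242, 287, 335, 261, 355, 263
Mean correct RT = 2639/9 = 293.2222 ms
Proportion correct = 9/12
IES = 293.2222 / (9/12) = 390.963 ms

391 ms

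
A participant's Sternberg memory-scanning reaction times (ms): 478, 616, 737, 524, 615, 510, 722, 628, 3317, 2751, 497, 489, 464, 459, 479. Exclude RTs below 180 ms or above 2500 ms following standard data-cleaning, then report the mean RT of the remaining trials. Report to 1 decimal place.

555.2 ms

Excluded: 2751, 3317
Retained (n=13): Σ = 7218
Mean = 7218/13 = 555.2308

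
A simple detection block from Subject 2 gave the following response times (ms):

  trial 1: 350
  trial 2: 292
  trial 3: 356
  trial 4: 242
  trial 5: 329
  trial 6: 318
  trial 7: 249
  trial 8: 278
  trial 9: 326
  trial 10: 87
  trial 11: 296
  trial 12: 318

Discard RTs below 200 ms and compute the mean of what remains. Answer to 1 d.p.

304.9 ms

Excluded: 87
Retained (n=11): Σ = 3354
Mean = 3354/11 = 304.9091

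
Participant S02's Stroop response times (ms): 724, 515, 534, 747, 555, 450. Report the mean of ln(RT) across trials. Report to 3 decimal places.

ln(RT): 6.5848, 6.2442, 6.2804, 6.6161, 6.3190, 6.1092
Σ ln(RT) = 38.1536
Mean = 38.1536/6 = 6.35894

6.359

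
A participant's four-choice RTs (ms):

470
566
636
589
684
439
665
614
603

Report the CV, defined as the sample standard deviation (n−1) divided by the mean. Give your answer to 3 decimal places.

n = 9, Σ = 5266, M = 585.1111
Σ(x−M)² = 54884.889; s = √(54884.889/8) = 82.8288
CV = 82.8288 / 585.1111 = 0.14156

0.142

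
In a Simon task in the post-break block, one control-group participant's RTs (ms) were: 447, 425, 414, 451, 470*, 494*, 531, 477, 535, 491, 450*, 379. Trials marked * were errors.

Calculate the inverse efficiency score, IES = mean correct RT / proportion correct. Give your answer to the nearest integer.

615 ms

Correct trials (n=9): 447, 425, 414, 451, 531, 477, 535, 491, 379
Mean correct RT = 4150/9 = 461.1111 ms
Proportion correct = 9/12
IES = 461.1111 / (9/12) = 614.815 ms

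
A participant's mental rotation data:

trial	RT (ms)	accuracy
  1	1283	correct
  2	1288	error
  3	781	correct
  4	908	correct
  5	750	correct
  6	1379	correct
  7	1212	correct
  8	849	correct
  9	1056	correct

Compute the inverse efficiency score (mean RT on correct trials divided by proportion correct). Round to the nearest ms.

1156 ms

Correct trials (n=8): 1283, 781, 908, 750, 1379, 1212, 849, 1056
Mean correct RT = 8218/8 = 1027.2500 ms
Proportion correct = 8/9
IES = 1027.2500 / (8/9) = 1155.656 ms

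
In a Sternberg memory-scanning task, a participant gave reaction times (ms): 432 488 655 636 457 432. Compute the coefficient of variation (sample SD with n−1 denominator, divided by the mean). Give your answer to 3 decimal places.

n = 6, Σ = 3100, M = 516.6667
Σ(x−M)² = 52095.333; s = √(52095.333/5) = 102.0738
CV = 102.0738 / 516.6667 = 0.19756

0.198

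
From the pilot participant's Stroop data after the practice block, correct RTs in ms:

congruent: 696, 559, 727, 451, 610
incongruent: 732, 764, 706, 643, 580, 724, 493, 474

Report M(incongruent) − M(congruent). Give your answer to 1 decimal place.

M(congruent) = 3043/5 = 608.600
M(incongruent) = 5116/8 = 639.500
Difference = 639.500 − 608.600 = 30.900 ms

30.9 ms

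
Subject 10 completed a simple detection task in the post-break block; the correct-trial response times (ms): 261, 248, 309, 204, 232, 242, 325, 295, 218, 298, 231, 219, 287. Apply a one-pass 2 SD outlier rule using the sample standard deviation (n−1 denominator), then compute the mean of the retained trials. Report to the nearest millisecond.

n = 13, ΣRT = 3369, M = 259.154
Σ(x−M)² = 18689.69; s = √(18689.69/12) = 39.465
Cutoffs: 259.154 ± 2·39.465 → [180.2, 338.1]
No RTs fall outside the cutoffs; all 13 retained. Mean = 3369/13 = 259.154

259 ms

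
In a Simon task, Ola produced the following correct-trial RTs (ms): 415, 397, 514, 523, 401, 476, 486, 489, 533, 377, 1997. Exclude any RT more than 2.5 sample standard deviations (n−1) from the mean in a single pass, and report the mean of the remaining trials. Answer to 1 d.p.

461.1 ms

n = 11, ΣRT = 6608, M = 600.727
Σ(x−M)² = 2174874.18; s = √(2174874.18/10) = 466.355
Cutoffs: 600.727 ± 2.5·466.355 → [-565.2, 1766.6]
Outside: 1997 → excluded.
Retained (n=10): Σ = 4611, mean = 4611/10 = 461.100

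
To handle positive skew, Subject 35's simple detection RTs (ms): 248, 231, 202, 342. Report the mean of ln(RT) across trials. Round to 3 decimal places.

5.525

ln(RT): 5.5134, 5.4424, 5.3083, 5.8348
Σ ln(RT) = 22.0989
Mean = 22.0989/4 = 5.52473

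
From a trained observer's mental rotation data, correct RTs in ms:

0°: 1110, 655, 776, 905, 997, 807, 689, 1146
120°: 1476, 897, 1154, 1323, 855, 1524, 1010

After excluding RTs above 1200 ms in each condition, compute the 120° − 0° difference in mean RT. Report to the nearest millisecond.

93 ms

120°: exclude 1476, 1323, 1524
M(0°) = 7085/8 = 885.625
M(120°) = 3916/4 = 979.000
Difference = 979.000 − 885.625 = 93.375 ms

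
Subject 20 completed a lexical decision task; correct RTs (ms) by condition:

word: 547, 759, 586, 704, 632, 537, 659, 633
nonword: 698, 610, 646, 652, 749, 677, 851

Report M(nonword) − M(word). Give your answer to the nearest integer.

65 ms

M(word) = 5057/8 = 632.125
M(nonword) = 4883/7 = 697.571
Difference = 697.571 − 632.125 = 65.446 ms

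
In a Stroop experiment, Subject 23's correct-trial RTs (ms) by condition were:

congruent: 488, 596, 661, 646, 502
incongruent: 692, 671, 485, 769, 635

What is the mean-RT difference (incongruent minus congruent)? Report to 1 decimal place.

71.8 ms

M(congruent) = 2893/5 = 578.600
M(incongruent) = 3252/5 = 650.400
Difference = 650.400 − 578.600 = 71.800 ms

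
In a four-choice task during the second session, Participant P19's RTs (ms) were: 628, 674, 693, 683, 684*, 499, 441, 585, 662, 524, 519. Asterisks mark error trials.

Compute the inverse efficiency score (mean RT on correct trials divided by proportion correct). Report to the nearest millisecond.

Correct trials (n=10): 628, 674, 693, 683, 499, 441, 585, 662, 524, 519
Mean correct RT = 5908/10 = 590.8000 ms
Proportion correct = 10/11
IES = 590.8000 / (10/11) = 649.880 ms

650 ms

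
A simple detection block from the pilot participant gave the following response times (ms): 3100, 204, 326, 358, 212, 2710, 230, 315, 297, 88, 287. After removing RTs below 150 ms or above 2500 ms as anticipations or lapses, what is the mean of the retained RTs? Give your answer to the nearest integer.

Excluded: 88, 2710, 3100
Retained (n=8): Σ = 2229
Mean = 2229/8 = 278.6250

279 ms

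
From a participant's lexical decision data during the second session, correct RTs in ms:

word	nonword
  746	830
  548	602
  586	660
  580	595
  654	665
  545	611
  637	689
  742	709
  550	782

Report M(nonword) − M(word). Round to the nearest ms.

M(word) = 5588/9 = 620.889
M(nonword) = 6143/9 = 682.556
Difference = 682.556 − 620.889 = 61.667 ms

62 ms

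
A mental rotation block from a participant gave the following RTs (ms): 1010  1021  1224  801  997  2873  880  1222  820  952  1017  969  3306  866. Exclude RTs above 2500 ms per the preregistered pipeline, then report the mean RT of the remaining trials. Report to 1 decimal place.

Excluded: 2873, 3306
Retained (n=12): Σ = 11779
Mean = 11779/12 = 981.5833

981.6 ms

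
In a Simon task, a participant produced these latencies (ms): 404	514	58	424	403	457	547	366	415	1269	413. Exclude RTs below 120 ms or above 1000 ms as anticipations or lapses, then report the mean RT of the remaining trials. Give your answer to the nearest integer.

438 ms

Excluded: 58, 1269
Retained (n=9): Σ = 3943
Mean = 3943/9 = 438.1111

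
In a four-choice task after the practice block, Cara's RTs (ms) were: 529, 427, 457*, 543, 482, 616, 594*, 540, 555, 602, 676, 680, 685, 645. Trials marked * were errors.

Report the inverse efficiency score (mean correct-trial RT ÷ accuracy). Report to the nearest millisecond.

679 ms

Correct trials (n=12): 529, 427, 543, 482, 616, 540, 555, 602, 676, 680, 685, 645
Mean correct RT = 6980/12 = 581.6667 ms
Proportion correct = 12/14
IES = 581.6667 / (12/14) = 678.611 ms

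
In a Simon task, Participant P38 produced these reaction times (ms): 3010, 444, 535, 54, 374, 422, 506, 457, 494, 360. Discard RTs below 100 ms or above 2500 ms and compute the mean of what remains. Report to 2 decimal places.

Excluded: 54, 3010
Retained (n=8): Σ = 3592
Mean = 3592/8 = 449.0000

449.00 ms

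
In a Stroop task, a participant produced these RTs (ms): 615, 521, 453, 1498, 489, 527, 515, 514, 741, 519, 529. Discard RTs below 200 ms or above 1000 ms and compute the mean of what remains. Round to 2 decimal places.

542.30 ms

Excluded: 1498
Retained (n=10): Σ = 5423
Mean = 5423/10 = 542.3000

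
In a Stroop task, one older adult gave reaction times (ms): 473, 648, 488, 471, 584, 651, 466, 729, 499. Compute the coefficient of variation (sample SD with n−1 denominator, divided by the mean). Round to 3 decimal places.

0.178

n = 9, Σ = 5009, M = 556.5556
Σ(x−M)² = 78286.222; s = √(78286.222/8) = 98.9231
CV = 98.9231 / 556.5556 = 0.17774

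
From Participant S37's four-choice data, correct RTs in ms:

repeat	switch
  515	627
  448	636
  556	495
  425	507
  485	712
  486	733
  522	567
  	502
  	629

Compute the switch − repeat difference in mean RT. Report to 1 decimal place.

109.9 ms

M(repeat) = 3437/7 = 491.000
M(switch) = 5408/9 = 600.889
Difference = 600.889 − 491.000 = 109.889 ms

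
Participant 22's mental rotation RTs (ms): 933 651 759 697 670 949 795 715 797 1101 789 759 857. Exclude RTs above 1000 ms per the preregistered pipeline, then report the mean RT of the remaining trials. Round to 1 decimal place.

780.9 ms

Excluded: 1101
Retained (n=12): Σ = 9371
Mean = 9371/12 = 780.9167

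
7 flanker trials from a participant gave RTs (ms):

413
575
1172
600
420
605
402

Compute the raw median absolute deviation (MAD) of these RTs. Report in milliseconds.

155 ms

Sorted: 402, 413, 420, 575, 600, 605, 1172 → median = 575
|x − 575|: 162, 0, 597, 25, 155, 30, 173
Sorted deviations: 0, 25, 30, 155, 162, 173, 597 → MAD = 155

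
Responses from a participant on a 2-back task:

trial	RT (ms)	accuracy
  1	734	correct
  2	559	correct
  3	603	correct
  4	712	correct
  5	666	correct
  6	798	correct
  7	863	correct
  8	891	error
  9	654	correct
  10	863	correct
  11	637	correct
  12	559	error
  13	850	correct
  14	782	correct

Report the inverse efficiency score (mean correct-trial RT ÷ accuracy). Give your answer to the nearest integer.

848 ms

Correct trials (n=12): 734, 559, 603, 712, 666, 798, 863, 654, 863, 637, 850, 782
Mean correct RT = 8721/12 = 726.7500 ms
Proportion correct = 12/14
IES = 726.7500 / (12/14) = 847.875 ms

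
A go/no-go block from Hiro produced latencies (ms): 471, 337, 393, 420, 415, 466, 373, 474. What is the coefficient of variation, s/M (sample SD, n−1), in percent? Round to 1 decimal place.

11.9%

n = 8, Σ = 3349, M = 418.6250
Σ(x−M)² = 17469.875; s = √(17469.875/7) = 49.9569
CV = 49.9569 / 418.6250 = 0.11934 = 11.934%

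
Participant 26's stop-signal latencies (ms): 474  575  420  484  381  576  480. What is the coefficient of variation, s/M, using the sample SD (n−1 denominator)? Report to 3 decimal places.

n = 7, Σ = 3390, M = 484.2857
Σ(x−M)² = 31565.429; s = √(31565.429/6) = 72.5321
CV = 72.5321 / 484.2857 = 0.14977

0.150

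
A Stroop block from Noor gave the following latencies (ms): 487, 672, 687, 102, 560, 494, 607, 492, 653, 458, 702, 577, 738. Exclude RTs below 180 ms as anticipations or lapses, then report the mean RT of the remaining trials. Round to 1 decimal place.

593.9 ms

Excluded: 102
Retained (n=12): Σ = 7127
Mean = 7127/12 = 593.9167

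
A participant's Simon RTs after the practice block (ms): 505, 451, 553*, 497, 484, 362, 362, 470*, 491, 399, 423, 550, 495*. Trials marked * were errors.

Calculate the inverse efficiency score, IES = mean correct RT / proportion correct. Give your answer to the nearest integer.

588 ms

Correct trials (n=10): 505, 451, 497, 484, 362, 362, 491, 399, 423, 550
Mean correct RT = 4524/10 = 452.4000 ms
Proportion correct = 10/13
IES = 452.4000 / (10/13) = 588.120 ms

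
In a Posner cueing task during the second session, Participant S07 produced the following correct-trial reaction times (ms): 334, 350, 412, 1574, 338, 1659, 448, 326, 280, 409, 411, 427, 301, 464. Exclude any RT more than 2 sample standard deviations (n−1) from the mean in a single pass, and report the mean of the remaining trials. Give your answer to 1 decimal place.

n = 14, ΣRT = 7733, M = 552.357
Σ(x−M)² = 2686231.21; s = √(2686231.21/13) = 454.569
Cutoffs: 552.357 ± 2·454.569 → [-356.8, 1461.5]
Outside: 1574, 1659 → excluded.
Retained (n=12): Σ = 4500, mean = 4500/12 = 375.000

375.0 ms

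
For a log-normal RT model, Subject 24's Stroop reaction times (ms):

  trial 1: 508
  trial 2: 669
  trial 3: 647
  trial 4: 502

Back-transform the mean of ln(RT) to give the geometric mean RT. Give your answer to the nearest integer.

ln(RT): 6.2305, 6.5058, 6.4723, 6.2186
Mean ln(RT) = 25.4272/4 = 6.35680
Geometric mean = exp(6.35680) = 576.40 ms

576 ms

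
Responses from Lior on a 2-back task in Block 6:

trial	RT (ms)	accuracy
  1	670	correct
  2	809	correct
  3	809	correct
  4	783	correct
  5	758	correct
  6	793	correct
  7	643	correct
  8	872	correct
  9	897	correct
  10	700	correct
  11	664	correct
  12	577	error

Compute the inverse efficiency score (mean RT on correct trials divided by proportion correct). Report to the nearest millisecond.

833 ms

Correct trials (n=11): 670, 809, 809, 783, 758, 793, 643, 872, 897, 700, 664
Mean correct RT = 8398/11 = 763.4545 ms
Proportion correct = 11/12
IES = 763.4545 / (11/12) = 832.860 ms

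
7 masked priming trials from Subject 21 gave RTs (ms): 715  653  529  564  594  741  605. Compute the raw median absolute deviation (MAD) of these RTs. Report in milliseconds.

48 ms

Sorted: 529, 564, 594, 605, 653, 715, 741 → median = 605
|x − 605|: 110, 48, 76, 41, 11, 136, 0
Sorted deviations: 0, 11, 41, 48, 76, 110, 136 → MAD = 48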